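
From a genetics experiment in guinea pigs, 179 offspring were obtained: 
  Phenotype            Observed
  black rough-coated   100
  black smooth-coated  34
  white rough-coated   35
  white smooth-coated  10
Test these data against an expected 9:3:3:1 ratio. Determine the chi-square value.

Total ratio parts = 16. Expected numbers out of 179:
  black rough-coated: 179 × 9/16 = 100.6875
  black smooth-coated: 179 × 3/16 = 33.5625
  white rough-coated: 179 × 3/16 = 33.5625
  white smooth-coated: 179 × 1/16 = 11.1875
χ² = Σ (O − E)² / E
  black rough-coated: (100 − 100.6875)² / 100.6875 = 0.0047
  black smooth-coated: (34 − 33.5625)² / 33.5625 = 0.0057
  white rough-coated: (35 − 33.5625)² / 33.5625 = 0.0616
  white smooth-coated: (10 − 11.1875)² / 11.1875 = 0.1260
χ² = 0.0047 + 0.0057 + 0.0616 + 0.1260 = 0.198

0.198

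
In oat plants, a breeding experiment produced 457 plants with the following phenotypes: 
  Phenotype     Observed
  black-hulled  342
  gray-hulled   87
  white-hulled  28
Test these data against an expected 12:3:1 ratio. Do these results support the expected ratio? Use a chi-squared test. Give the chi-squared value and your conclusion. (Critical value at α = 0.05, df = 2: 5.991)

0.033; consistent

Under the 12:3:1 hypothesis (Σ ratio = 16, N = 457):
  black-hulled: 457 × 12/16 = 342.75
  gray-hulled: 457 × 3/16 = 85.6875
  white-hulled: 457 × 1/16 = 28.5625
χ² = Σ (O − E)² / E
  black-hulled: (342 − 342.75)² / 342.75 = 0.0016
  gray-hulled: (87 − 85.6875)² / 85.6875 = 0.0201
  white-hulled: (28 − 28.5625)² / 28.5625 = 0.0111
χ² = 0.0016 + 0.0201 + 0.0111 = 0.0328 ≈ 0.033
Degrees of freedom = 3 − 1 = 2; critical value at α = 0.05 is 5.991.
Since 0.033 < 5.991, we fail to reject the null hypothesis — the data are consistent with the 12:3:1 ratio.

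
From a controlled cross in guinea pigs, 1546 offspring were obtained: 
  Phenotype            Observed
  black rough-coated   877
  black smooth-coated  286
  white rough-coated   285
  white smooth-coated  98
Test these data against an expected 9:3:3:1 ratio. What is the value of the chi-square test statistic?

0.216

Total ratio parts = 16. Expected numbers out of 1546:
  black rough-coated: 1546 × 9/16 = 869.625
  black smooth-coated: 1546 × 3/16 = 289.875
  white rough-coated: 1546 × 3/16 = 289.875
  white smooth-coated: 1546 × 1/16 = 96.625
χ² = Σ (O − E)² / E
  black rough-coated: (877 − 869.625)² / 869.625 = 0.0625
  black smooth-coated: (286 − 289.875)² / 289.875 = 0.0518
  white rough-coated: (285 − 289.875)² / 289.875 = 0.0820
  white smooth-coated: (98 − 96.625)² / 96.625 = 0.0196
χ² = 0.0625 + 0.0518 + 0.0820 + 0.0196 = 0.2159 ≈ 0.216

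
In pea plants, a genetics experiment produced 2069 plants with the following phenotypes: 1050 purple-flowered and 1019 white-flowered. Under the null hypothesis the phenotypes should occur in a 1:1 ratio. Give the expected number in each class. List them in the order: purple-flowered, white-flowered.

1034.5, 1034.5

Under the 1:1 hypothesis (Σ ratio = 2, N = 2069):
  purple-flowered: 2069 × 1/2 = 1034.5
  white-flowered: 2069 × 1/2 = 1034.5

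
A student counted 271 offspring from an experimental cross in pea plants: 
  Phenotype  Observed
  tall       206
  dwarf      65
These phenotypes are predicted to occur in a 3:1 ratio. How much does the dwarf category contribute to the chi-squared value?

0.112

Expected counts for N = 271 under a 3:1 ratio (total parts = 4):
  tall: 271 × 3/4 = 203.25
  dwarf: 271 × 1/4 = 67.75
Contribution of dwarf: (65 − 67.75)² / 67.75 = 0.1116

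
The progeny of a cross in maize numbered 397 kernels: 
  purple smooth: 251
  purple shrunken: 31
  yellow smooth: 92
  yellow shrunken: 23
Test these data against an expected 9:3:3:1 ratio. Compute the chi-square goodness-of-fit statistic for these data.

The 9:3:3:1 ratio has 16 parts, so with N = 397 the expected counts are:
  purple smooth: 397 × 9/16 = 223.3125
  purple shrunken: 397 × 3/16 = 74.4375
  yellow smooth: 397 × 3/16 = 74.4375
  yellow shrunken: 397 × 1/16 = 24.8125
χ² = Σ (O − E)² / E
  purple smooth: (251 − 223.3125)² / 223.3125 = 3.4328
  purple shrunken: (31 − 74.4375)² / 74.4375 = 25.3477
  yellow smooth: (92 − 74.4375)² / 74.4375 = 4.1436
  yellow shrunken: (23 − 24.8125)² / 24.8125 = 0.1324
χ² = 3.4328 + 25.3477 + 4.1436 + 0.1324 = 33.0565 ≈ 33.057

33.057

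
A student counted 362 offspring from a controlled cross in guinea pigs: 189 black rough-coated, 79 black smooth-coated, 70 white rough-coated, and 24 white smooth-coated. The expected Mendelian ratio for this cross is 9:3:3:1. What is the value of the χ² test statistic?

3.024

The 9:3:3:1 ratio has 16 parts, so with N = 362 the expected counts are:
  black rough-coated: 362 × 9/16 = 203.625
  black smooth-coated: 362 × 3/16 = 67.875
  white rough-coated: 362 × 3/16 = 67.875
  white smooth-coated: 362 × 1/16 = 22.625
χ² = Σ (O − E)² / E
  black rough-coated: (189 − 203.625)² / 203.625 = 1.0504
  black smooth-coated: (79 − 67.875)² / 67.875 = 1.8234
  white rough-coated: (70 − 67.875)² / 67.875 = 0.0665
  white smooth-coated: (24 − 22.625)² / 22.625 = 0.0836
χ² = 1.0504 + 1.8234 + 0.0665 + 0.0836 = 3.0239 ≈ 3.024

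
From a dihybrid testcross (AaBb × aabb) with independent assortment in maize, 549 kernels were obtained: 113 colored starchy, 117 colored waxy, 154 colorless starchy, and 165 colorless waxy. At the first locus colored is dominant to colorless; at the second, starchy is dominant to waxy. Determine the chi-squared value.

A dihybrid testcross with independent assortment gives a 1:1:1:1 ratio.
Under the 1:1:1:1 hypothesis (Σ ratio = 4, N = 549):
  colored starchy: 549 × 1/4 = 137.25
  colored waxy: 549 × 1/4 = 137.25
  colorless starchy: 549 × 1/4 = 137.25
  colorless waxy: 549 × 1/4 = 137.25
χ² = Σ (O − E)² / E
  colored starchy: (113 − 137.25)² / 137.25 = 4.2846
  colored waxy: (117 − 137.25)² / 137.25 = 2.9877
  colorless starchy: (154 − 137.25)² / 137.25 = 2.0442
  colorless waxy: (165 − 137.25)² / 137.25 = 5.6107
χ² = 4.2846 + 2.9877 + 2.0442 + 5.6107 = 14.9272 ≈ 14.927

14.927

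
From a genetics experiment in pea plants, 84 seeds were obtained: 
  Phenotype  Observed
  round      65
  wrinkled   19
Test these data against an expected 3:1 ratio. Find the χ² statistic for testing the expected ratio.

0.254

Expected counts for N = 84 under a 3:1 ratio (total parts = 4):
  round: 84 × 3/4 = 63
  wrinkled: 84 × 1/4 = 21
χ² = Σ (O − E)² / E
  round: (65 − 63)² / 63 = 0.0635
  wrinkled: (19 − 21)² / 21 = 0.1905
χ² = 0.0635 + 0.1905 = 0.254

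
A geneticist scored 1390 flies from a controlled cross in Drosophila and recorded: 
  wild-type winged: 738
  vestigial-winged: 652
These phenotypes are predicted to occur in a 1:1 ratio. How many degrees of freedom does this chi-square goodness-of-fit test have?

1

A goodness-of-fit test with 2 phenotype classes has df = 2 − 1 = 1.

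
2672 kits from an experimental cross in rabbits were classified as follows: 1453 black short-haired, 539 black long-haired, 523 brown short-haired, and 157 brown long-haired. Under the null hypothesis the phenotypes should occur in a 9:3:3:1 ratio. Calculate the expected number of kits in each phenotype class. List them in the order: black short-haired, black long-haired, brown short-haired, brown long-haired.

Expected counts for N = 2672 under a 9:3:3:1 ratio (total parts = 16):
  black short-haired: 2672 × 9/16 = 1503
  black long-haired: 2672 × 3/16 = 501
  brown short-haired: 2672 × 3/16 = 501
  brown long-haired: 2672 × 1/16 = 167

1503, 501, 501, 167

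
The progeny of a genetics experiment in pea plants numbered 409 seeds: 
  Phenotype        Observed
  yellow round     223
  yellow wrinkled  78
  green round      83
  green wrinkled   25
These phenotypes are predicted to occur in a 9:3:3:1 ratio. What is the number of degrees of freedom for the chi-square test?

A goodness-of-fit test with 4 phenotype classes has df = 4 − 1 = 3.

3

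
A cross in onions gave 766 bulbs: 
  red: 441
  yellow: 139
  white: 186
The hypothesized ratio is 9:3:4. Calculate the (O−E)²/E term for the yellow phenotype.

Under the 9:3:4 hypothesis (Σ ratio = 16, N = 766):
  red: 766 × 9/16 = 430.875
  yellow: 766 × 3/16 = 143.625
  white: 766 × 4/16 = 191.5
Contribution of yellow: (139 − 143.625)² / 143.625 = 0.1489

0.149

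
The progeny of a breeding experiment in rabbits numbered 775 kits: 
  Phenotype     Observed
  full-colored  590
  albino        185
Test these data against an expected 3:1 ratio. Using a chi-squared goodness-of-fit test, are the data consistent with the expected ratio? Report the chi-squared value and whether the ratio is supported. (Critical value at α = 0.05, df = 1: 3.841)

Under the 3:1 hypothesis (Σ ratio = 4, N = 775):
  full-colored: 775 × 3/4 = 581.25
  albino: 775 × 1/4 = 193.75
χ² = Σ (O − E)² / E
  full-colored: (590 − 581.25)² / 581.25 = 0.1317
  albino: (185 − 193.75)² / 193.75 = 0.3952
χ² = 0.1317 + 0.3952 = 0.5269 ≈ 0.527
Degrees of freedom = 2 − 1 = 1; critical value at α = 0.05 is 3.841.
Since 0.527 < 3.841, we fail to reject the null hypothesis — the data are consistent with the 3:1 ratio.

0.527; consistent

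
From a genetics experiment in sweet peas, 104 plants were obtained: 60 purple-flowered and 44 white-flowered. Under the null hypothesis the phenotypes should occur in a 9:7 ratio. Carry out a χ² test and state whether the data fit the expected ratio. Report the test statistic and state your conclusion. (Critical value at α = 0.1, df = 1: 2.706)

0.088; consistent

The 9:7 ratio has 16 parts, so with N = 104 the expected counts are:
  purple-flowered: 104 × 9/16 = 58.5
  white-flowered: 104 × 7/16 = 45.5
χ² = Σ (O − E)² / E
  purple-flowered: (60 − 58.5)² / 58.5 = 0.0385
  white-flowered: (44 − 45.5)² / 45.5 = 0.0495
χ² = 0.0385 + 0.0495 = 0.088
Degrees of freedom = 2 − 1 = 1; critical value at α = 0.1 is 2.706.
Since 0.088 < 2.706, we fail to reject the null hypothesis — the data are consistent with the 9:7 ratio.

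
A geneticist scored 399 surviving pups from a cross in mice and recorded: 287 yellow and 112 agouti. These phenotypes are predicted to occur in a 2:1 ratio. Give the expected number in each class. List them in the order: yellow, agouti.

266, 133

Total ratio parts = 3. Expected numbers out of 399:
  yellow: 399 × 2/3 = 266
  agouti: 399 × 1/3 = 133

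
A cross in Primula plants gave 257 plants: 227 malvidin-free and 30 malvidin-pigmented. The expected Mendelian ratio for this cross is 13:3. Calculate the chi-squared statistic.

8.449

The 13:3 ratio has 16 parts, so with N = 257 the expected counts are:
  malvidin-free: 257 × 13/16 = 208.8125
  malvidin-pigmented: 257 × 3/16 = 48.1875
χ² = Σ (O − E)² / E
  malvidin-free: (227 − 208.8125)² / 208.8125 = 1.5841
  malvidin-pigmented: (30 − 48.1875)² / 48.1875 = 6.8645
χ² = 1.5841 + 6.8645 = 8.4486 ≈ 8.449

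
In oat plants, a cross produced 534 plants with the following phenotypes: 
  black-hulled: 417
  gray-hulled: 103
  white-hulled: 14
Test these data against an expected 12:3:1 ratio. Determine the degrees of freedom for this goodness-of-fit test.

2

A goodness-of-fit test with 3 phenotype classes has df = 3 − 1 = 2.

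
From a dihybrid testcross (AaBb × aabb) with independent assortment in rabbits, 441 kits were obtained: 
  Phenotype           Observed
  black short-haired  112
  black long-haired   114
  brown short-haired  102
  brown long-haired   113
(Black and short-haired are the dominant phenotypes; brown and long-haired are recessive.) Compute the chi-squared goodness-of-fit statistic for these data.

0.841

A dihybrid testcross with independent assortment gives a 1:1:1:1 ratio.
Under the 1:1:1:1 hypothesis (Σ ratio = 4, N = 441):
  black short-haired: 441 × 1/4 = 110.25
  black long-haired: 441 × 1/4 = 110.25
  brown short-haired: 441 × 1/4 = 110.25
  brown long-haired: 441 × 1/4 = 110.25
χ² = Σ (O − E)² / E
  black short-haired: (112 − 110.25)² / 110.25 = 0.0278
  black long-haired: (114 − 110.25)² / 110.25 = 0.1276
  brown short-haired: (102 − 110.25)² / 110.25 = 0.6173
  brown long-haired: (113 − 110.25)² / 110.25 = 0.0686
χ² = 0.0278 + 0.1276 + 0.6173 + 0.0686 = 0.8413 ≈ 0.841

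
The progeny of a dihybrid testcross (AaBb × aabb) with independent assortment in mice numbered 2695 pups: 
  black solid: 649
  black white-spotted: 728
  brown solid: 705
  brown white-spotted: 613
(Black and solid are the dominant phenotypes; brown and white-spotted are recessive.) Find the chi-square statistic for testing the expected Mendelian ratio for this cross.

12.204

A dihybrid testcross with independent assortment gives a 1:1:1:1 ratio.
Expected counts for N = 2695 under a 1:1:1:1 ratio (total parts = 4):
  black solid: 2695 × 1/4 = 673.75
  black white-spotted: 2695 × 1/4 = 673.75
  brown solid: 2695 × 1/4 = 673.75
  brown white-spotted: 2695 × 1/4 = 673.75
χ² = Σ (O − E)² / E
  black solid: (649 − 673.75)² / 673.75 = 0.9092
  black white-spotted: (728 − 673.75)² / 673.75 = 4.3682
  brown solid: (705 − 673.75)² / 673.75 = 1.4494
  brown white-spotted: (613 − 673.75)² / 673.75 = 5.4776
χ² = 0.9092 + 4.3682 + 1.4494 + 5.4776 = 12.2044 ≈ 12.204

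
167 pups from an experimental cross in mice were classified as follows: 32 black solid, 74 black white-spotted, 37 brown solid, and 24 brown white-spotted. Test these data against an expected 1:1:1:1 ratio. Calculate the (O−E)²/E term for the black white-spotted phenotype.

24.912

Under the 1:1:1:1 hypothesis (Σ ratio = 4, N = 167):
  black solid: 167 × 1/4 = 41.75
  black white-spotted: 167 × 1/4 = 41.75
  brown solid: 167 × 1/4 = 41.75
  brown white-spotted: 167 × 1/4 = 41.75
Contribution of black white-spotted: (74 − 41.75)² / 41.75 = 24.9117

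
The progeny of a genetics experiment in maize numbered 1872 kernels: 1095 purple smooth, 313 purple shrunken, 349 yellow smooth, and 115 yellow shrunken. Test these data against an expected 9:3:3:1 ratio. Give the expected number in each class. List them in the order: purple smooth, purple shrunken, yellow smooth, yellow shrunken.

Under the 9:3:3:1 hypothesis (Σ ratio = 16, N = 1872):
  purple smooth: 1872 × 9/16 = 1053
  purple shrunken: 1872 × 3/16 = 351
  yellow smooth: 1872 × 3/16 = 351
  yellow shrunken: 1872 × 1/16 = 117

1053, 351, 351, 117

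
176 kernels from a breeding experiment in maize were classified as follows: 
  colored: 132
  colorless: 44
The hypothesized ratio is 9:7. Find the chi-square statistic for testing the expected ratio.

Expected counts for N = 176 under a 9:7 ratio (total parts = 16):
  colored: 176 × 9/16 = 99
  colorless: 176 × 7/16 = 77
χ² = Σ (O − E)² / E
  colored: (132 − 99)² / 99 = 11.0000
  colorless: (44 − 77)² / 77 = 14.1429
χ² = 11.0000 + 14.1429 = 25.1429 ≈ 25.143

25.143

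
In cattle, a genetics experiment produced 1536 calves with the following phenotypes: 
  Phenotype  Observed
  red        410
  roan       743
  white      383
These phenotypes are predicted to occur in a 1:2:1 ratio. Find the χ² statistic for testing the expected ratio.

Total ratio parts = 4. Expected numbers out of 1536:
  red: 1536 × 1/4 = 384
  roan: 1536 × 2/4 = 768
  white: 1536 × 1/4 = 384
χ² = Σ (O − E)² / E
  red: (410 − 384)² / 384 = 1.7604
  roan: (743 − 768)² / 768 = 0.8138
  white: (383 − 384)² / 384 = 0.0026
χ² = 1.7604 + 0.8138 + 0.0026 = 2.5768 ≈ 2.577

2.577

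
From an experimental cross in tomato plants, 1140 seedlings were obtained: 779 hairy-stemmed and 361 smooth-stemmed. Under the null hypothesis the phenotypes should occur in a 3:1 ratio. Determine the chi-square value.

27.022

Under the 3:1 hypothesis (Σ ratio = 4, N = 1140):
  hairy-stemmed: 1140 × 3/4 = 855
  smooth-stemmed: 1140 × 1/4 = 285
χ² = Σ (O − E)² / E
  hairy-stemmed: (779 − 855)² / 855 = 6.7556
  smooth-stemmed: (361 − 285)² / 285 = 20.2667
χ² = 6.7556 + 20.2667 = 27.0223 ≈ 27.022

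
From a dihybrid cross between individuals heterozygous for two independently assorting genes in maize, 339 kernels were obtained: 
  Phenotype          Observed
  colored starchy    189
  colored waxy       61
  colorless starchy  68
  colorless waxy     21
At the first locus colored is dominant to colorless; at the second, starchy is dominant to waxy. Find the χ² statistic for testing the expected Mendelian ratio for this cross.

A dihybrid F₂ with independent assortment and complete dominance at both loci gives a 9:3:3:1 phenotypic ratio.
Expected counts for N = 339 under a 9:3:3:1 ratio (total parts = 16):
  colored starchy: 339 × 9/16 = 190.6875
  colored waxy: 339 × 3/16 = 63.5625
  colorless starchy: 339 × 3/16 = 63.5625
  colorless waxy: 339 × 1/16 = 21.1875
χ² = Σ (O − E)² / E
  colored starchy: (189 − 190.6875)² / 190.6875 = 0.0149
  colored waxy: (61 − 63.5625)² / 63.5625 = 0.1033
  colorless starchy: (68 − 63.5625)² / 63.5625 = 0.3098
  colorless waxy: (21 − 21.1875)² / 21.1875 = 0.0017
χ² = 0.0149 + 0.1033 + 0.3098 + 0.0017 = 0.4297 ≈ 0.430

0.430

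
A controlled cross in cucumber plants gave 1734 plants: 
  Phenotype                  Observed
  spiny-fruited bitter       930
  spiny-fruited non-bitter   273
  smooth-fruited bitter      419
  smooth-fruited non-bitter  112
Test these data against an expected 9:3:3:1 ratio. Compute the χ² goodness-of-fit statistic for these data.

37.694

Under the 9:3:3:1 hypothesis (Σ ratio = 16, N = 1734):
  spiny-fruited bitter: 1734 × 9/16 = 975.375
  spiny-fruited non-bitter: 1734 × 3/16 = 325.125
  smooth-fruited bitter: 1734 × 3/16 = 325.125
  smooth-fruited non-bitter: 1734 × 1/16 = 108.375
χ² = Σ (O − E)² / E
  spiny-fruited bitter: (930 − 975.375)² / 975.375 = 2.1109
  spiny-fruited non-bitter: (273 − 325.125)² / 325.125 = 8.3568
  smooth-fruited bitter: (419 − 325.125)² / 325.125 = 27.1050
  smooth-fruited non-bitter: (112 − 108.375)² / 108.375 = 0.1213
χ² = 2.1109 + 8.3568 + 27.1050 + 0.1213 = 37.694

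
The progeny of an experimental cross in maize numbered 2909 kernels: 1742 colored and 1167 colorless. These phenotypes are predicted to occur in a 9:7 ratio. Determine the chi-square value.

Expected counts for N = 2909 under a 9:7 ratio (total parts = 16):
  colored: 2909 × 9/16 = 1636.3125
  colorless: 2909 × 7/16 = 1272.6875
χ² = Σ (O − E)² / E
  colored: (1742 − 1636.3125)² / 1636.3125 = 6.8262
  colorless: (1167 − 1272.6875)² / 1272.6875 = 8.7766
χ² = 6.8262 + 8.7766 = 15.6028 ≈ 15.603

15.603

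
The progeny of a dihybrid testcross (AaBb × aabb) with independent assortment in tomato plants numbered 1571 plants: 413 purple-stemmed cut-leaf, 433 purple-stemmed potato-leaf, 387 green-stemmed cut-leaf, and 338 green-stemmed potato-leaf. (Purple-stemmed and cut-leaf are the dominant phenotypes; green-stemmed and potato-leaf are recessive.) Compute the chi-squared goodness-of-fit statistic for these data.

12.885

A dihybrid testcross with independent assortment gives a 1:1:1:1 ratio.
Expected counts for N = 1571 under a 1:1:1:1 ratio (total parts = 4):
  purple-stemmed cut-leaf: 1571 × 1/4 = 392.75
  purple-stemmed potato-leaf: 1571 × 1/4 = 392.75
  green-stemmed cut-leaf: 1571 × 1/4 = 392.75
  green-stemmed potato-leaf: 1571 × 1/4 = 392.75
χ² = Σ (O − E)² / E
  purple-stemmed cut-leaf: (413 − 392.75)² / 392.75 = 1.0441
  purple-stemmed potato-leaf: (433 − 392.75)² / 392.75 = 4.1249
  green-stemmed cut-leaf: (387 − 392.75)² / 392.75 = 0.0842
  green-stemmed potato-leaf: (338 − 392.75)² / 392.75 = 7.6322
χ² = 1.0441 + 4.1249 + 0.0842 + 7.6322 = 12.8854 ≈ 12.885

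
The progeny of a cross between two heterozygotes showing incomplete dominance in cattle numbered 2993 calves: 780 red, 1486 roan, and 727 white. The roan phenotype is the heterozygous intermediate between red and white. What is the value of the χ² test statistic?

2.024

With incomplete dominance, a heterozygote × heterozygote cross gives a 1:2:1 phenotypic ratio.
Total ratio parts = 4. Expected numbers out of 2993:
  red: 2993 × 1/4 = 748.25
  roan: 2993 × 2/4 = 1496.5
  white: 2993 × 1/4 = 748.25
χ² = Σ (O − E)² / E
  red: (780 − 748.25)² / 748.25 = 1.3472
  roan: (1486 − 1496.5)² / 1496.5 = 0.0737
  white: (727 − 748.25)² / 748.25 = 0.6035
χ² = 1.3472 + 0.0737 + 0.6035 = 2.0244 ≈ 2.024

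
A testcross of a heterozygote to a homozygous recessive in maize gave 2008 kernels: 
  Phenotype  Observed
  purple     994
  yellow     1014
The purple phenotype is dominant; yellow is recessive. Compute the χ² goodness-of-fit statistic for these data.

0.199

A testcross of a heterozygote (Aa × aa) gives a 1:1 phenotypic ratio.
Expected counts for N = 2008 under a 1:1 ratio (total parts = 2):
  purple: 2008 × 1/2 = 1004
  yellow: 2008 × 1/2 = 1004
χ² = Σ (O − E)² / E
  purple: (994 − 1004)² / 1004 = 0.0996
  yellow: (1014 − 1004)² / 1004 = 0.0996
χ² = 0.0996 + 0.0996 = 0.1992 ≈ 0.199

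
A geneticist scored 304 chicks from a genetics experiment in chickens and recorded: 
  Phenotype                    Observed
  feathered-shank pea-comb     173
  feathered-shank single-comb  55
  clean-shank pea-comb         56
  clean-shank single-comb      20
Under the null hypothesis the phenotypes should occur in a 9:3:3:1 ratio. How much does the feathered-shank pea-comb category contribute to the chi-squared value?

0.023

Under the 9:3:3:1 hypothesis (Σ ratio = 16, N = 304):
  feathered-shank pea-comb: 304 × 9/16 = 171
  feathered-shank single-comb: 304 × 3/16 = 57
  clean-shank pea-comb: 304 × 3/16 = 57
  clean-shank single-comb: 304 × 1/16 = 19
Contribution of feathered-shank pea-comb: (173 − 171)² / 171 = 0.0234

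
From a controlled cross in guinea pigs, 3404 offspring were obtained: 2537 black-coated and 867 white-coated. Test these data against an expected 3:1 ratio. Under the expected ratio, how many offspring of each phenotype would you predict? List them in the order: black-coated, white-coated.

Under the 3:1 hypothesis (Σ ratio = 4, N = 3404):
  black-coated: 3404 × 3/4 = 2553
  white-coated: 3404 × 1/4 = 851

2553, 851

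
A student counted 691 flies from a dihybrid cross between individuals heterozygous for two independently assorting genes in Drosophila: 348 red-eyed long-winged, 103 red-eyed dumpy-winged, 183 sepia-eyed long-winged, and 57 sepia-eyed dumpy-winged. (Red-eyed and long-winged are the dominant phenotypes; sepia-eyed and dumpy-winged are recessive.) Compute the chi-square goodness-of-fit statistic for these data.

A dihybrid F₂ with independent assortment and complete dominance at both loci gives a 9:3:3:1 phenotypic ratio.
Expected counts for N = 691 under a 9:3:3:1 ratio (total parts = 16):
  red-eyed long-winged: 691 × 9/16 = 388.6875
  red-eyed dumpy-winged: 691 × 3/16 = 129.5625
  sepia-eyed long-winged: 691 × 3/16 = 129.5625
  sepia-eyed dumpy-winged: 691 × 1/16 = 43.1875
χ² = Σ (O − E)² / E
  red-eyed long-winged: (348 − 388.6875)² / 388.6875 = 4.2591
  red-eyed dumpy-winged: (103 − 129.5625)² / 129.5625 = 5.4458
  sepia-eyed long-winged: (183 − 129.5625)² / 129.5625 = 22.0401
  sepia-eyed dumpy-winged: (57 − 43.1875)² / 43.1875 = 4.4176
χ² = 4.2591 + 5.4458 + 22.0401 + 4.4176 = 36.1626 ≈ 36.163

36.163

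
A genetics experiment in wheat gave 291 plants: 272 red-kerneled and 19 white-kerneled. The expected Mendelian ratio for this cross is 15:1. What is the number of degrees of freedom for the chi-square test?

1

A goodness-of-fit test with 2 phenotype classes has df = 2 − 1 = 1.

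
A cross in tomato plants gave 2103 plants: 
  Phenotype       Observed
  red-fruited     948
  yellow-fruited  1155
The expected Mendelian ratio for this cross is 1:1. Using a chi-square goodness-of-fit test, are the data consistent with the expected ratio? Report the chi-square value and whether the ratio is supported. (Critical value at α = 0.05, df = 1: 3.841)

20.375; not consistent

Under the 1:1 hypothesis (Σ ratio = 2, N = 2103):
  red-fruited: 2103 × 1/2 = 1051.5
  yellow-fruited: 2103 × 1/2 = 1051.5
χ² = Σ (O − E)² / E
  red-fruited: (948 − 1051.5)² / 1051.5 = 10.1876
  yellow-fruited: (1155 − 1051.5)² / 1051.5 = 10.1876
χ² = 10.1876 + 10.1876 = 20.3752 ≈ 20.375
Degrees of freedom = 2 − 1 = 1; critical value at α = 0.05 is 3.841.
Since 20.375 > 3.841, we reject the null hypothesis — the data do not fit the 1:1 ratio.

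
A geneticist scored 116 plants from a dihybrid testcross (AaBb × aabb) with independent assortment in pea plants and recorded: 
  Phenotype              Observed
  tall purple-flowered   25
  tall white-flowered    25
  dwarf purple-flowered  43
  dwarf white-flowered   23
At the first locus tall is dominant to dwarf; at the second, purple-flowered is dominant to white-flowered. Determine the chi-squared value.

A dihybrid testcross with independent assortment gives a 1:1:1:1 ratio.
Expected counts for N = 116 under a 1:1:1:1 ratio (total parts = 4):
  tall purple-flowered: 116 × 1/4 = 29
  tall white-flowered: 116 × 1/4 = 29
  dwarf purple-flowered: 116 × 1/4 = 29
  dwarf white-flowered: 116 × 1/4 = 29
χ² = Σ (O − E)² / E
  tall purple-flowered: (25 − 29)² / 29 = 0.5517
  tall white-flowered: (25 − 29)² / 29 = 0.5517
  dwarf purple-flowered: (43 − 29)² / 29 = 6.7586
  dwarf white-flowered: (23 − 29)² / 29 = 1.2414
χ² = 0.5517 + 0.5517 + 6.7586 + 1.2414 = 9.1034 ≈ 9.103

9.103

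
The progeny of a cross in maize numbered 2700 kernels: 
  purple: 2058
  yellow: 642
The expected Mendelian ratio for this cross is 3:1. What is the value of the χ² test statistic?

2.151

Under the 3:1 hypothesis (Σ ratio = 4, N = 2700):
  purple: 2700 × 3/4 = 2025
  yellow: 2700 × 1/4 = 675
χ² = Σ (O − E)² / E
  purple: (2058 − 2025)² / 2025 = 0.5378
  yellow: (642 − 675)² / 675 = 1.6133
χ² = 0.5378 + 1.6133 = 2.1511 ≈ 2.151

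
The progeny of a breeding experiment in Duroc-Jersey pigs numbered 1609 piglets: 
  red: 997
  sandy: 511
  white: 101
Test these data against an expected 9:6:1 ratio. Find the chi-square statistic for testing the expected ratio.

23.483

Under the 9:6:1 hypothesis (Σ ratio = 16, N = 1609):
  red: 1609 × 9/16 = 905.0625
  sandy: 1609 × 6/16 = 603.375
  white: 1609 × 1/16 = 100.5625
χ² = Σ (O − E)² / E
  red: (997 − 905.0625)² / 905.0625 = 9.3391
  sandy: (511 − 603.375)² / 603.375 = 14.1424
  white: (101 − 100.5625)² / 100.5625 = 0.0019
χ² = 9.3391 + 14.1424 + 0.0019 = 23.4834 ≈ 23.483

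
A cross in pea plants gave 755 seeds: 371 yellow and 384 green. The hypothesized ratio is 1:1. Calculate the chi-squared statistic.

0.224

The 1:1 ratio has 2 parts, so with N = 755 the expected counts are:
  yellow: 755 × 1/2 = 377.5
  green: 755 × 1/2 = 377.5
χ² = Σ (O − E)² / E
  yellow: (371 − 377.5)² / 377.5 = 0.1119
  green: (384 − 377.5)² / 377.5 = 0.1119
χ² = 0.1119 + 0.1119 = 0.2238 ≈ 0.224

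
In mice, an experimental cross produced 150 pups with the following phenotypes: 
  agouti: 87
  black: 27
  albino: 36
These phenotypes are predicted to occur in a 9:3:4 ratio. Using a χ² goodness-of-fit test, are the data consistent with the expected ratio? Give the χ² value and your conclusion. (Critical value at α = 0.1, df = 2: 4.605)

Expected counts for N = 150 under a 9:3:4 ratio (total parts = 16):
  agouti: 150 × 9/16 = 84.375
  black: 150 × 3/16 = 28.125
  albino: 150 × 4/16 = 37.5
χ² = Σ (O − E)² / E
  agouti: (87 − 84.375)² / 84.375 = 0.0817
  black: (27 − 28.125)² / 28.125 = 0.0450
  albino: (36 − 37.5)² / 37.5 = 0.0600
χ² = 0.0817 + 0.0450 + 0.0600 = 0.1867 ≈ 0.187
Degrees of freedom = 3 − 1 = 2; critical value at α = 0.1 is 4.605.
Since 0.187 < 4.605, we fail to reject the null hypothesis — the data are consistent with the 9:3:4 ratio.

0.187; consistent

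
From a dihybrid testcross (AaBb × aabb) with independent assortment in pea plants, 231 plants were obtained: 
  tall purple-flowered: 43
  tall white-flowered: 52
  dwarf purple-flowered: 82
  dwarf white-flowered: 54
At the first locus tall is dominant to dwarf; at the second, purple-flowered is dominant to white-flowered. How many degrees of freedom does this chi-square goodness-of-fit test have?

3

A dihybrid testcross with independent assortment gives a 1:1:1:1 ratio.
A goodness-of-fit test with 4 phenotype classes has df = 4 − 1 = 3.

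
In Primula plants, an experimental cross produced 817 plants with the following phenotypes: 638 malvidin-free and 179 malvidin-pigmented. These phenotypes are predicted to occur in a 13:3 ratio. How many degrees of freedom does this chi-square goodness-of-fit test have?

A goodness-of-fit test with 2 phenotype classes has df = 2 − 1 = 1.

1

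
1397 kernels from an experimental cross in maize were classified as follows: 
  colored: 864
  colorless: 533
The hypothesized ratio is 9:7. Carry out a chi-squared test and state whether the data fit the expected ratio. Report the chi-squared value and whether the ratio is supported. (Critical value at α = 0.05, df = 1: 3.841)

17.782; not consistent

Total ratio parts = 16. Expected numbers out of 1397:
  colored: 1397 × 9/16 = 785.8125
  colorless: 1397 × 7/16 = 611.1875
χ² = Σ (O − E)² / E
  colored: (864 − 785.8125)² / 785.8125 = 7.7796
  colorless: (533 − 611.1875)² / 611.1875 = 10.0023
χ² = 7.7796 + 10.0023 = 17.7819 ≈ 17.782
Degrees of freedom = 2 − 1 = 1; critical value at α = 0.05 is 3.841.
Since 17.782 > 3.841, we reject the null hypothesis — the data do not fit the 9:7 ratio.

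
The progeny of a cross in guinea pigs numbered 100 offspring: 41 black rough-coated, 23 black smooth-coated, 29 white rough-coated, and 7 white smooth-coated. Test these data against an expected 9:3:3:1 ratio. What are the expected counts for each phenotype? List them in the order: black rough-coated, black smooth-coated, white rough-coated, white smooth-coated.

56.25, 18.75, 18.75, 6.25

Expected counts for N = 100 under a 9:3:3:1 ratio (total parts = 16):
  black rough-coated: 100 × 9/16 = 56.25
  black smooth-coated: 100 × 3/16 = 18.75
  white rough-coated: 100 × 3/16 = 18.75
  white smooth-coated: 100 × 1/16 = 6.25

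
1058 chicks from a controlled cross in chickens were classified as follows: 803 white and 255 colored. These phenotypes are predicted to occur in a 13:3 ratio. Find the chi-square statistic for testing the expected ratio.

19.893

Expected counts for N = 1058 under a 13:3 ratio (total parts = 16):
  white: 1058 × 13/16 = 859.625
  colored: 1058 × 3/16 = 198.375
χ² = Σ (O − E)² / E
  white: (803 − 859.625)² / 859.625 = 3.7300
  colored: (255 − 198.375)² / 198.375 = 16.1633
χ² = 3.7300 + 16.1633 = 19.8933 ≈ 19.893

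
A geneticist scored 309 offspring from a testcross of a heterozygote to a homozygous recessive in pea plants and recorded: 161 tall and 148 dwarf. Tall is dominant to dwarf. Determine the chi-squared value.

A testcross of a heterozygote (Aa × aa) gives a 1:1 phenotypic ratio.
Total ratio parts = 2. Expected numbers out of 309:
  tall: 309 × 1/2 = 154.5
  dwarf: 309 × 1/2 = 154.5
χ² = Σ (O − E)² / E
  tall: (161 − 154.5)² / 154.5 = 0.2735
  dwarf: (148 − 154.5)² / 154.5 = 0.2735
χ² = 0.2735 + 0.2735 = 0.547

0.547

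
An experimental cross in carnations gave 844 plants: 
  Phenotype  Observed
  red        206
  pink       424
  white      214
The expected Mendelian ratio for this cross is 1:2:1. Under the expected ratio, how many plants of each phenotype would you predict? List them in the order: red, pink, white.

211, 422, 211

Under the 1:2:1 hypothesis (Σ ratio = 4, N = 844):
  red: 844 × 1/4 = 211
  pink: 844 × 2/4 = 422
  white: 844 × 1/4 = 211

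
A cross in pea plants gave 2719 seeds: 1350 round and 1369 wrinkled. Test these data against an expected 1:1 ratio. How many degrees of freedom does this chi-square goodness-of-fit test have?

A goodness-of-fit test with 2 phenotype classes has df = 2 − 1 = 1.

1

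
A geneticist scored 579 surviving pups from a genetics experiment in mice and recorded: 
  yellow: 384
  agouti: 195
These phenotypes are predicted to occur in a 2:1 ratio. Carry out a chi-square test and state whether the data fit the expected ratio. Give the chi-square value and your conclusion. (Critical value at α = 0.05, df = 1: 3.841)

The 2:1 ratio has 3 parts, so with N = 579 the expected counts are:
  yellow: 579 × 2/3 = 386
  agouti: 579 × 1/3 = 193
χ² = Σ (O − E)² / E
  yellow: (384 − 386)² / 386 = 0.0104
  agouti: (195 − 193)² / 193 = 0.0207
χ² = 0.0104 + 0.0207 = 0.0311 ≈ 0.031
Degrees of freedom = 2 − 1 = 1; critical value at α = 0.05 is 3.841.
Since 0.031 < 3.841, we fail to reject the null hypothesis — the data are consistent with the 2:1 ratio.

0.031; consistent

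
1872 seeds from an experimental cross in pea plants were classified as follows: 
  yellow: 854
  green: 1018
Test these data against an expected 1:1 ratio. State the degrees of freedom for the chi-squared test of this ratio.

A goodness-of-fit test with 2 phenotype classes has df = 2 − 1 = 1.

1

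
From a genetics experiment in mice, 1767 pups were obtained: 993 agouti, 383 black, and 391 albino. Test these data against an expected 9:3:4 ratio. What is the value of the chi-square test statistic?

Total ratio parts = 16. Expected numbers out of 1767:
  agouti: 1767 × 9/16 = 993.9375
  black: 1767 × 3/16 = 331.3125
  albino: 1767 × 4/16 = 441.75
χ² = Σ (O − E)² / E
  agouti: (993 − 993.9375)² / 993.9375 = 0.0009
  black: (383 − 331.3125)² / 331.3125 = 8.0637
  albino: (391 − 441.75)² / 441.75 = 5.8304
χ² = 0.0009 + 8.0637 + 5.8304 = 13.895

13.895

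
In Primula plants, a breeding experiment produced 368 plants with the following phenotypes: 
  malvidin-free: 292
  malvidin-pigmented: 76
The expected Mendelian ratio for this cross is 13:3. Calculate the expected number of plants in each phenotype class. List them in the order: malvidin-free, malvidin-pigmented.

Expected counts for N = 368 under a 13:3 ratio (total parts = 16):
  malvidin-free: 368 × 13/16 = 299
  malvidin-pigmented: 368 × 3/16 = 69

299, 69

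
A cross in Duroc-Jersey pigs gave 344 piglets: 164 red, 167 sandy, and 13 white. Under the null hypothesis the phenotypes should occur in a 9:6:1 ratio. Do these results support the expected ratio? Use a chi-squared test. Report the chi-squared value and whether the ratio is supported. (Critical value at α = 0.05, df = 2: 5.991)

19.052; not consistent

Under the 9:6:1 hypothesis (Σ ratio = 16, N = 344):
  red: 344 × 9/16 = 193.5
  sandy: 344 × 6/16 = 129
  white: 344 × 1/16 = 21.5
χ² = Σ (O − E)² / E
  red: (164 − 193.5)² / 193.5 = 4.4974
  sandy: (167 − 129)² / 129 = 11.1938
  white: (13 − 21.5)² / 21.5 = 3.3605
χ² = 4.4974 + 11.1938 + 3.3605 = 19.0517 ≈ 19.052
Degrees of freedom = 3 − 1 = 2; critical value at α = 0.05 is 5.991.
Since 19.052 > 5.991, we reject the null hypothesis — the data do not fit the 9:6:1 ratio.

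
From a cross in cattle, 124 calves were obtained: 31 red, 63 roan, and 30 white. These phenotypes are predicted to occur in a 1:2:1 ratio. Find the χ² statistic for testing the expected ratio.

Under the 1:2:1 hypothesis (Σ ratio = 4, N = 124):
  red: 124 × 1/4 = 31
  roan: 124 × 2/4 = 62
  white: 124 × 1/4 = 31
χ² = Σ (O − E)² / E
  red: (31 − 31)² / 31 = 0.0000
  roan: (63 − 62)² / 62 = 0.0161
  white: (30 − 31)² / 31 = 0.0323
χ² = 0.0000 + 0.0161 + 0.0323 = 0.0484 ≈ 0.048

0.048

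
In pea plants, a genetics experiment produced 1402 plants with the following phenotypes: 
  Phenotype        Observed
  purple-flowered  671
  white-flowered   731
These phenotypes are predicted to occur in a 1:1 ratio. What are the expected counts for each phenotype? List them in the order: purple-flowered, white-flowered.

Expected counts for N = 1402 under a 1:1 ratio (total parts = 2):
  purple-flowered: 1402 × 1/2 = 701
  white-flowered: 1402 × 1/2 = 701

701, 701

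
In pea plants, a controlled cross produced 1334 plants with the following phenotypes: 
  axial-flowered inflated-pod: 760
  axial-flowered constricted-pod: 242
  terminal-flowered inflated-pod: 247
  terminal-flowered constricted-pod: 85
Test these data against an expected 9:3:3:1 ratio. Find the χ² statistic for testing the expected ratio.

0.458

The 9:3:3:1 ratio has 16 parts, so with N = 1334 the expected counts are:
  axial-flowered inflated-pod: 1334 × 9/16 = 750.375
  axial-flowered constricted-pod: 1334 × 3/16 = 250.125
  terminal-flowered inflated-pod: 1334 × 3/16 = 250.125
  terminal-flowered constricted-pod: 1334 × 1/16 = 83.375
χ² = Σ (O − E)² / E
  axial-flowered inflated-pod: (760 − 750.375)² / 750.375 = 0.1235
  axial-flowered constricted-pod: (242 − 250.125)² / 250.125 = 0.2639
  terminal-flowered inflated-pod: (247 − 250.125)² / 250.125 = 0.0390
  terminal-flowered constricted-pod: (85 − 83.375)² / 83.375 = 0.0317
χ² = 0.1235 + 0.2639 + 0.0390 + 0.0317 = 0.4581 ≈ 0.458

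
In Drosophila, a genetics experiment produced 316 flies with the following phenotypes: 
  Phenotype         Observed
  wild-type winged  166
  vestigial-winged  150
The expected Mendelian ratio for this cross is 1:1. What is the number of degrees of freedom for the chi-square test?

1

A goodness-of-fit test with 2 phenotype classes has df = 2 − 1 = 1.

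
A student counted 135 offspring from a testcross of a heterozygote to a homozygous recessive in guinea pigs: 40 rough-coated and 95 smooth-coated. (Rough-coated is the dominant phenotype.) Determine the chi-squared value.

A testcross of a heterozygote (Aa × aa) gives a 1:1 phenotypic ratio.
Under the 1:1 hypothesis (Σ ratio = 2, N = 135):
  rough-coated: 135 × 1/2 = 67.5
  smooth-coated: 135 × 1/2 = 67.5
χ² = Σ (O − E)² / E
  rough-coated: (40 − 67.5)² / 67.5 = 11.2037
  smooth-coated: (95 − 67.5)² / 67.5 = 11.2037
χ² = 11.2037 + 11.2037 = 22.4074 ≈ 22.407

22.407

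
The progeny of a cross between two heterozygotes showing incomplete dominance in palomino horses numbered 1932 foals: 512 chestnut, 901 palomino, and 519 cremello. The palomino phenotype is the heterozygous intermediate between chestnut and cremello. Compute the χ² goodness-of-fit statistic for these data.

8.798

With incomplete dominance, a heterozygote × heterozygote cross gives a 1:2:1 phenotypic ratio.
Under the 1:2:1 hypothesis (Σ ratio = 4, N = 1932):
  chestnut: 1932 × 1/4 = 483
  palomino: 1932 × 2/4 = 966
  cremello: 1932 × 1/4 = 483
χ² = Σ (O − E)² / E
  chestnut: (512 − 483)² / 483 = 1.7412
  palomino: (901 − 966)² / 966 = 4.3737
  cremello: (519 − 483)² / 483 = 2.6832
χ² = 1.7412 + 4.3737 + 2.6832 = 8.7981 ≈ 8.798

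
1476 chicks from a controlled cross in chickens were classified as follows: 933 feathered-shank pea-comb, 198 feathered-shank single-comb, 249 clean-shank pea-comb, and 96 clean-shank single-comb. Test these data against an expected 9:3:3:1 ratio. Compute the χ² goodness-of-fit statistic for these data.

Expected counts for N = 1476 under a 9:3:3:1 ratio (total parts = 16):
  feathered-shank pea-comb: 1476 × 9/16 = 830.25
  feathered-shank single-comb: 1476 × 3/16 = 276.75
  clean-shank pea-comb: 1476 × 3/16 = 276.75
  clean-shank single-comb: 1476 × 1/16 = 92.25
χ² = Σ (O − E)² / E
  feathered-shank pea-comb: (933 − 830.25)² / 830.25 = 12.7161
  feathered-shank single-comb: (198 − 276.75)² / 276.75 = 22.4085
  clean-shank pea-comb: (249 − 276.75)² / 276.75 = 2.7825
  clean-shank single-comb: (96 − 92.25)² / 92.25 = 0.1524
χ² = 12.7161 + 22.4085 + 2.7825 + 0.1524 = 38.0595 ≈ 38.060

38.060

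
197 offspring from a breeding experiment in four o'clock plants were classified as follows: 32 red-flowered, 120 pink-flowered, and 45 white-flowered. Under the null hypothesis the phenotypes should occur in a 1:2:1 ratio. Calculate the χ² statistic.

Total ratio parts = 4. Expected numbers out of 197:
  red-flowered: 197 × 1/4 = 49.25
  pink-flowered: 197 × 2/4 = 98.5
  white-flowered: 197 × 1/4 = 49.25
χ² = Σ (O − E)² / E
  red-flowered: (32 − 49.25)² / 49.25 = 6.0419
  pink-flowered: (120 − 98.5)² / 98.5 = 4.6929
  white-flowered: (45 − 49.25)² / 49.25 = 0.3668
χ² = 6.0419 + 4.6929 + 0.3668 = 11.1016 ≈ 11.102

11.102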